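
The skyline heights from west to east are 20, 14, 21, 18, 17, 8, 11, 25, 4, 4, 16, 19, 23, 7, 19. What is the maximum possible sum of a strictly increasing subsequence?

77

Let S[i] be the best sum of a strictly increasing subsequence ending at i:
i:      1  2  3  4  5  6  7  8  9 10 11 12 13 14 15
a[i]:  20 14 21 18 17  8 11 25  4  4 16 19 23  7 19
S:     20 14 41 32 31  8 19 66  4  4 35 54 77 11 54
Maximum is 77 (e.g. 8 + 11 + 16 + 19 + 23).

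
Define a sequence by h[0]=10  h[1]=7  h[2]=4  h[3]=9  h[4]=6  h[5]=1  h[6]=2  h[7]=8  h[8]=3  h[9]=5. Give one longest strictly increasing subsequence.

Patience tails give the LIS length; then backtrack through the dp parents:
10 → extends → [10]
7 → replaces 10 → [7]
4 → replaces 7 → [4]
9 → extends → [4, 9]
6 → replaces 9 → [4, 6]
1 → replaces 4 → [1, 6]
2 → replaces 6 → [1, 2]
8 → extends → [1, 2, 8]
3 → replaces 8 → [1, 2, 3]
5 → extends → [1, 2, 3, 5]
Length 4; one witness is 1, 2, 3, 5.

1, 2, 3, 5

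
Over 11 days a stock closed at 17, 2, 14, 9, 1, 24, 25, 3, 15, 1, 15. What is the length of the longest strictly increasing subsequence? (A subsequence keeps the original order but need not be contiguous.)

4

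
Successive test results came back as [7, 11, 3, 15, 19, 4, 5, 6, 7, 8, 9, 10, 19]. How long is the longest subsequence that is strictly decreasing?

Negate each value so 'decreasing' becomes 'increasing', then run patience tails on the negated sequence:
-7 → extends → [-7]
-11 → replaces -7 → [-11]
-3 → extends → [-11, -3]
-15 → replaces -11 → [-15, -3]
-19 → replaces -15 → [-19, -3]
-4 → replaces -3 → [-19, -4]
-5 → replaces -4 → [-19, -5]
-6 → replaces -5 → [-19, -6]
-7 → replaces -6 → [-19, -7]
-8 → replaces -7 → [-19, -8]
-9 → replaces -8 → [-19, -9]
-10 → replaces -9 → [-19, -10]
-19 → already a tail → [-19, -10]
Two tails, so the longest strictly decreasing subsequence of the original has length 2.

2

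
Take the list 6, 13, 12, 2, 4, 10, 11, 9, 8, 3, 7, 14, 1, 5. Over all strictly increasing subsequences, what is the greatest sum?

Let S[i] be the best sum of a strictly increasing subsequence ending at i:
i:      1  2  3  4  5  6  7  8  9 10 11 12 13 14
a[i]:   6 13 12  2  4 10 11  9  8  3  7 14  1  5
S:      6 19 18  2  6 16 27 15 14  5 13 41  1 11
Maximum is 41 (e.g. 2 + 4 + 10 + 11 + 14).

41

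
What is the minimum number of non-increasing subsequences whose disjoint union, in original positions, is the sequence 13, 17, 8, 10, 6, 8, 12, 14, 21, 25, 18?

Place each on the leftmost legal pile:
13 → new pile 1 (tops now [13])
17 → new pile 2 (tops now [13, 17])
8 → pile 1 (tops now [8, 17])
10 → pile 2 (tops now [8, 10])
6 → pile 1 (tops now [6, 10])
8 → pile 2 (tops now [6, 8])
12 → new pile 3 (tops now [6, 8, 12])
14 → new pile 4 (tops now [6, 8, 12, 14])
21 → new pile 5 (tops now [6, 8, 12, 14, 21])
25 → new pile 6 (tops now [6, 8, 12, 14, 21, 25])
18 → pile 5 (tops now [6, 8, 12, 14, 18, 25])
Six piles.

6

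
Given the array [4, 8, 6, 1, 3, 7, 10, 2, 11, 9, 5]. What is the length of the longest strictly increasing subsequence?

5

Track the smallest tail for each achievable length (strict):
4 → extends → [4]
8 → extends → [4, 8]
6 → replaces 8 → [4, 6]
1 → replaces 4 → [1, 6]
3 → replaces 6 → [1, 3]
7 → extends → [1, 3, 7]
10 → extends → [1, 3, 7, 10]
2 → replaces 3 → [1, 2, 7, 10]
11 → extends → [1, 2, 7, 10, 11]
9 → replaces 10 → [1, 2, 7, 9, 11]
5 → replaces 7 → [1, 2, 5, 9, 11]
Five tails, so the longest strictly increasing subsequence has length 5 (e.g. 4, 6, 7, 10, 11).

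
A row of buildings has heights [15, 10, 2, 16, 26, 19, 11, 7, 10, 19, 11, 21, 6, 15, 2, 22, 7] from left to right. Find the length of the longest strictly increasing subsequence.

6

Track the smallest tail for each achievable length (strict):
15 → extends → [15]
10 → replaces 15 → [10]
2 → replaces 10 → [2]
16 → extends → [2, 16]
26 → extends → [2, 16, 26]
19 → replaces 26 → [2, 16, 19]
11 → replaces 16 → [2, 11, 19]
7 → replaces 11 → [2, 7, 19]
10 → replaces 19 → [2, 7, 10]
19 → extends → [2, 7, 10, 19]
11 → replaces 19 → [2, 7, 10, 11]
21 → extends → [2, 7, 10, 11, 21]
6 → replaces 7 → [2, 6, 10, 11, 21]
15 → replaces 21 → [2, 6, 10, 11, 15]
2 → already a tail → [2, 6, 10, 11, 15]
22 → extends → [2, 6, 10, 11, 15, 22]
7 → replaces 10 → [2, 6, 7, 11, 15, 22]
Six tails, so the longest strictly increasing subsequence has length 6 (e.g. 2, 7, 10, 19, 21, 22).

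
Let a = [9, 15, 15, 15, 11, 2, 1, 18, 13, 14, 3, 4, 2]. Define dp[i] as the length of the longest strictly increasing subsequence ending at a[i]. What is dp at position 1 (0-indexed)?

dp[i] = 1 + max{dp[j] : j<i, a[j]<a[i]} (or 1 if no such j):
i:      0  1  2  3  4  5  6  7  8  9 10 11 12
a[i]:   9 15 15 15 11  2  1 18 13 14  3  4  2
dp:     1  2  2  2  2  1  1  3  3  4  2  3  2
At index 1 the value is 2.

2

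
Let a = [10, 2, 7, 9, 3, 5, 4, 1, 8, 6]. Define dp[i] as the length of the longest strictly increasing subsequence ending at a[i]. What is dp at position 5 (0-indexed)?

3

dp[i] = 1 + max{dp[j] : j<i, a[j]<a[i]} (or 1 if no such j):
i:      0  1  2  3  4  5  6  7  8  9
a[i]:  10  2  7  9  3  5  4  1  8  6
dp:     1  1  2  3  2  3  3  1  4  4
At index 5 the value is 3.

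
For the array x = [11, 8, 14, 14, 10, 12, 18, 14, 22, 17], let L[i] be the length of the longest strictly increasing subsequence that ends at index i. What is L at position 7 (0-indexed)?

4

dp[i] = 1 + max{dp[j] : j<i, x[j]<x[i]} (or 1 if no such j):
i:      0  1  2  3  4  5  6  7  8  9
x[i]:  11  8 14 14 10 12 18 14 22 17
dp:     1  1  2  2  2  3  4  4  5  5
At index 7 the value is 4.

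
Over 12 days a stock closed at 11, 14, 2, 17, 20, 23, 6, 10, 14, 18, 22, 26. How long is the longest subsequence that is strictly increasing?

7

Track the smallest tail for each achievable length (strict):
11 → extends → [11]
14 → extends → [11, 14]
2 → replaces 11 → [2, 14]
17 → extends → [2, 14, 17]
20 → extends → [2, 14, 17, 20]
23 → extends → [2, 14, 17, 20, 23]
6 → replaces 14 → [2, 6, 17, 20, 23]
10 → replaces 17 → [2, 6, 10, 20, 23]
14 → replaces 20 → [2, 6, 10, 14, 23]
18 → replaces 23 → [2, 6, 10, 14, 18]
22 → extends → [2, 6, 10, 14, 18, 22]
26 → extends → [2, 6, 10, 14, 18, 22, 26]
Seven tails, so the longest strictly increasing subsequence has length 7 (e.g. 2, 6, 10, 14, 18, 22, 26).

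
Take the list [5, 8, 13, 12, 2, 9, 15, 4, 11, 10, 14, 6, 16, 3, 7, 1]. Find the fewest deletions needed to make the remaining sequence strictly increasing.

Fewest deletions = n − (longest strictly increasing subsequence).
Patience tails:
5 → extends → [5]
8 → extends → [5, 8]
13 → extends → [5, 8, 13]
12 → replaces 13 → [5, 8, 12]
2 → replaces 5 → [2, 8, 12]
9 → replaces 12 → [2, 8, 9]
15 → extends → [2, 8, 9, 15]
4 → replaces 8 → [2, 4, 9, 15]
11 → replaces 15 → [2, 4, 9, 11]
10 → replaces 11 → [2, 4, 9, 10]
14 → extends → [2, 4, 9, 10, 14]
6 → replaces 9 → [2, 4, 6, 10, 14]
16 → extends → [2, 4, 6, 10, 14, 16]
3 → replaces 4 → [2, 3, 6, 10, 14, 16]
7 → replaces 10 → [2, 3, 6, 7, 14, 16]
1 → replaces 2 → [1, 3, 6, 7, 14, 16]
Longest strictly increasing subsequence has length 6, so deletions = 16 − 6 = 10.

10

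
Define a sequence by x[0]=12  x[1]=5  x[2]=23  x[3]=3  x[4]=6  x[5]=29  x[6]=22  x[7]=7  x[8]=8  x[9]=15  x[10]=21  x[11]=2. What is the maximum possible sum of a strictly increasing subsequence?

64

Let S[i] be the best sum of a strictly increasing subsequence ending at i:
i:      0  1  2  3  4  5  6  7  8  9 10 11
x[i]:  12  5 23  3  6 29 22  7  8 15 21  2
S:     12  5 35  3 11 64 34 18 26 41 62  2
Maximum is 64 (e.g. 12 + 23 + 29).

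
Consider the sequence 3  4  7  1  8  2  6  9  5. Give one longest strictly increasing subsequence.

3, 4, 7, 8, 9

Patience tails give the LIS length; then backtrack through the dp parents:
3 → extends → [3]
4 → extends → [3, 4]
7 → extends → [3, 4, 7]
1 → replaces 3 → [1, 4, 7]
8 → extends → [1, 4, 7, 8]
2 → replaces 4 → [1, 2, 7, 8]
6 → replaces 7 → [1, 2, 6, 8]
9 → extends → [1, 2, 6, 8, 9]
5 → replaces 6 → [1, 2, 5, 8, 9]
Length 5; one witness is 3, 4, 7, 8, 9.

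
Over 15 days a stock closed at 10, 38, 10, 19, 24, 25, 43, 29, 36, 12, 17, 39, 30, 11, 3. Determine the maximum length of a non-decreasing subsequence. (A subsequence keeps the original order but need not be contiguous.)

8

Track the smallest tail for each achievable length (allowing ties):
10 → extends → [10]
38 → extends → [10, 38]
10 → replaces 38 → [10, 10]
19 → extends → [10, 10, 19]
24 → extends → [10, 10, 19, 24]
25 → extends → [10, 10, 19, 24, 25]
43 → extends → [10, 10, 19, 24, 25, 43]
29 → replaces 43 → [10, 10, 19, 24, 25, 29]
36 → extends → [10, 10, 19, 24, 25, 29, 36]
12 → replaces 19 → [10, 10, 12, 24, 25, 29, 36]
17 → replaces 24 → [10, 10, 12, 17, 25, 29, 36]
39 → extends → [10, 10, 12, 17, 25, 29, 36, 39]
30 → replaces 36 → [10, 10, 12, 17, 25, 29, 30, 39]
11 → replaces 12 → [10, 10, 11, 17, 25, 29, 30, 39]
3 → replaces 10 → [3, 10, 11, 17, 25, 29, 30, 39]
Eight tails, so the longest non-decreasing subsequence has length 8 (e.g. 10, 10, 19, 24, 25, 29, 36, 39).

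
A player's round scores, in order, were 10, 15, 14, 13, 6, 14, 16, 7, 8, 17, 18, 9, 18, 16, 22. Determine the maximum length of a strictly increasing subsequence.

Track the smallest tail for each achievable length (strict):
10 → extends → [10]
15 → extends → [10, 15]
14 → replaces 15 → [10, 14]
13 → replaces 14 → [10, 13]
6 → replaces 10 → [6, 13]
14 → extends → [6, 13, 14]
16 → extends → [6, 13, 14, 16]
7 → replaces 13 → [6, 7, 14, 16]
8 → replaces 14 → [6, 7, 8, 16]
17 → extends → [6, 7, 8, 16, 17]
18 → extends → [6, 7, 8, 16, 17, 18]
9 → replaces 16 → [6, 7, 8, 9, 17, 18]
18 → already a tail → [6, 7, 8, 9, 17, 18]
16 → replaces 17 → [6, 7, 8, 9, 16, 18]
22 → extends → [6, 7, 8, 9, 16, 18, 22]
Seven tails, so the longest strictly increasing subsequence has length 7 (e.g. 10, 13, 14, 16, 17, 18, 22).

7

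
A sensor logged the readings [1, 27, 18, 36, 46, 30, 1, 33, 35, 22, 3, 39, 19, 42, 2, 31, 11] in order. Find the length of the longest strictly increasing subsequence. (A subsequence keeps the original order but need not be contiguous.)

7

Track the smallest tail for each achievable length (strict):
1 → extends → [1]
27 → extends → [1, 27]
18 → replaces 27 → [1, 18]
36 → extends → [1, 18, 36]
46 → extends → [1, 18, 36, 46]
30 → replaces 36 → [1, 18, 30, 46]
1 → already a tail → [1, 18, 30, 46]
33 → replaces 46 → [1, 18, 30, 33]
35 → extends → [1, 18, 30, 33, 35]
22 → replaces 30 → [1, 18, 22, 33, 35]
3 → replaces 18 → [1, 3, 22, 33, 35]
39 → extends → [1, 3, 22, 33, 35, 39]
19 → replaces 22 → [1, 3, 19, 33, 35, 39]
42 → extends → [1, 3, 19, 33, 35, 39, 42]
2 → replaces 3 → [1, 2, 19, 33, 35, 39, 42]
31 → replaces 33 → [1, 2, 19, 31, 35, 39, 42]
11 → replaces 19 → [1, 2, 11, 31, 35, 39, 42]
Seven tails, so the longest strictly increasing subsequence has length 7 (e.g. 1, 27, 30, 33, 35, 39, 42).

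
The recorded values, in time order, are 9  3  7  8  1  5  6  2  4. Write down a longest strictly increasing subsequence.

3, 7, 8

Patience tails give the LIS length; then backtrack through the dp parents:
9 → extends → [9]
3 → replaces 9 → [3]
7 → extends → [3, 7]
8 → extends → [3, 7, 8]
1 → replaces 3 → [1, 7, 8]
5 → replaces 7 → [1, 5, 8]
6 → replaces 8 → [1, 5, 6]
2 → replaces 5 → [1, 2, 6]
4 → replaces 6 → [1, 2, 4]
Length 3; one witness is 3, 7, 8.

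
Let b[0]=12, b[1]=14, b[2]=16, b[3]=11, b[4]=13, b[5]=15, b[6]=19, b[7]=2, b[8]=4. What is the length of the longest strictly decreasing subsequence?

3

Negate each value so 'decreasing' becomes 'increasing', then run patience tails on the negated sequence:
-12 → extends → [-12]
-14 → replaces -12 → [-14]
-16 → replaces -14 → [-16]
-11 → extends → [-16, -11]
-13 → replaces -11 → [-16, -13]
-15 → replaces -13 → [-16, -15]
-19 → replaces -16 → [-19, -15]
-2 → extends → [-19, -15, -2]
-4 → replaces -2 → [-19, -15, -4]
Three tails, so the longest strictly decreasing subsequence of the original has length 3.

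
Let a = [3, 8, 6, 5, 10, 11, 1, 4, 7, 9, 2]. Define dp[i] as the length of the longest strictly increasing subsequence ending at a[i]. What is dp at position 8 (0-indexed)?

dp[i] = 1 + max{dp[j] : j<i, a[j]<a[i]} (or 1 if no such j):
i:      0  1  2  3  4  5  6  7  8  9 10
a[i]:   3  8  6  5 10 11  1  4  7  9  2
dp:     1  2  2  2  3  4  1  2  3  4  2
At index 8 the value is 3.

3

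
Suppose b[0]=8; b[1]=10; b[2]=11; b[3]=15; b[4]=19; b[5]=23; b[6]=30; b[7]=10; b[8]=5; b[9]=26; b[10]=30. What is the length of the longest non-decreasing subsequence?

8

Let dp[i] be the length of the longest such subsequence ending at index i:
i:      0  1  2  3  4  5  6  7  8  9 10
b[i]:   8 10 11 15 19 23 30 10  5 26 30
dp:     1  2  3  4  5  6  7  3  1  7  8
Maximum dp value is 8.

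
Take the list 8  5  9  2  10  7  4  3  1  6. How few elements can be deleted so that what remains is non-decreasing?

Fewest deletions = n − (longest non-decreasing subsequence).
Patience tails:
8 → extends → [8]
5 → replaces 8 → [5]
9 → extends → [5, 9]
2 → replaces 5 → [2, 9]
10 → extends → [2, 9, 10]
7 → replaces 9 → [2, 7, 10]
4 → replaces 7 → [2, 4, 10]
3 → replaces 4 → [2, 3, 10]
1 → replaces 2 → [1, 3, 10]
6 → replaces 10 → [1, 3, 6]
Longest non-decreasing subsequence has length 3, so deletions = 10 − 3 = 7.

7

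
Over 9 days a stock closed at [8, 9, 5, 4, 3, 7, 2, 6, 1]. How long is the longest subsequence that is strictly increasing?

2

Track the smallest tail for each achievable length (strict):
8 → extends → [8]
9 → extends → [8, 9]
5 → replaces 8 → [5, 9]
4 → replaces 5 → [4, 9]
3 → replaces 4 → [3, 9]
7 → replaces 9 → [3, 7]
2 → replaces 3 → [2, 7]
6 → replaces 7 → [2, 6]
1 → replaces 2 → [1, 6]
Two tails, so the longest strictly increasing subsequence has length 2 (e.g. 8, 9).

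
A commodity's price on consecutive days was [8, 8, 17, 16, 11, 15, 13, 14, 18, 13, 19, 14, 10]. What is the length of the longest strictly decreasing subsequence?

6

Let dp[i] be the longest strictly decreasing subsequence ending at i:
i:      1  2  3  4  5  6  7  8  9 10 11 12 13
a[i]:   8  8 17 16 11 15 13 14 18 13 19 14 10
dp:     1  1  1  2  3  3  4  4  1  5  1  4  6
Maximum is 6.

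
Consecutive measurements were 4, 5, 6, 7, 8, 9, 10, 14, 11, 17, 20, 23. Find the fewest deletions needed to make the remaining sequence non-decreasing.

1

Fewest deletions = n − (longest non-decreasing subsequence).
i:      1  2  3  4  5  6  7  8  9 10 11 12
a[i]:   4  5  6  7  8  9 10 14 11 17 20 23
dp:     1  2  3  4  5  6  7  8  8  9 10 11
max dp = 11, so deletions = 12 − 11 = 1.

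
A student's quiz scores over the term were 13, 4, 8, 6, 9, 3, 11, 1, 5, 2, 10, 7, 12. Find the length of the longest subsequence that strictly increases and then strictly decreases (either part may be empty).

6

inc[i] = longest strictly increasing subsequence ending at i; dec[i] = longest strictly decreasing subsequence starting at i:
i:      1  2  3  4  5  6  7  8  9 10 11 12 13
a[i]:  13  4  8  6  9  3 11  1  5  2 10  7 12
inc:    1  1  2  2  3  1  4  1  2  2  4  3  5
dec:    5  3  4  3  3  2  3  1  2  1  2  1  1
Best peak at i=7 (value 11): inc=4, dec=3, length 4+3−1 = 6.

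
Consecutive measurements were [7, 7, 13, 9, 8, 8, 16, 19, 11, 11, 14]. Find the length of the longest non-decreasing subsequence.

Track the smallest tail for each achievable length (allowing ties):
7 → extends → [7]
7 → extends → [7, 7]
13 → extends → [7, 7, 13]
9 → replaces 13 → [7, 7, 9]
8 → replaces 9 → [7, 7, 8]
8 → extends → [7, 7, 8, 8]
16 → extends → [7, 7, 8, 8, 16]
19 → extends → [7, 7, 8, 8, 16, 19]
11 → replaces 16 → [7, 7, 8, 8, 11, 19]
11 → replaces 19 → [7, 7, 8, 8, 11, 11]
14 → extends → [7, 7, 8, 8, 11, 11, 14]
Seven tails, so the longest non-decreasing subsequence has length 7 (e.g. 7, 7, 8, 8, 11, 11, 14).

7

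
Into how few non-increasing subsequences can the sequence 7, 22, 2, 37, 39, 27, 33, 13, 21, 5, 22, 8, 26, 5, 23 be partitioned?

5

Place each on the leftmost legal pile:
7 → new pile 1 (tops now [7])
22 → new pile 2 (tops now [7, 22])
2 → pile 1 (tops now [2, 22])
37 → new pile 3 (tops now [2, 22, 37])
39 → new pile 4 (tops now [2, 22, 37, 39])
27 → pile 3 (tops now [2, 22, 27, 39])
33 → pile 4 (tops now [2, 22, 27, 33])
13 → pile 2 (tops now [2, 13, 27, 33])
21 → pile 3 (tops now [2, 13, 21, 33])
5 → pile 2 (tops now [2, 5, 21, 33])
22 → pile 4 (tops now [2, 5, 21, 22])
8 → pile 3 (tops now [2, 5, 8, 22])
26 → new pile 5 (tops now [2, 5, 8, 22, 26])
5 → pile 2 (tops now [2, 5, 8, 22, 26])
23 → pile 5 (tops now [2, 5, 8, 22, 23])
Five piles.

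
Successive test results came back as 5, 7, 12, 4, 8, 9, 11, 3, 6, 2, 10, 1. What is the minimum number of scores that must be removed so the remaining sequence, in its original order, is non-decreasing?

Fewest deletions = n − (longest non-decreasing subsequence).
i:      1  2  3  4  5  6  7  8  9 10 11 12
a[i]:   5  7 12  4  8  9 11  3  6  2 10  1
dp:     1  2  3  1  3  4  5  1  2  1  5  1
max dp = 5, so deletions = 12 − 5 = 7.

7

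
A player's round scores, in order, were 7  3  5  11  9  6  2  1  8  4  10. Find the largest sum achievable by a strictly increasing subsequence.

32

Let S[i] be the best sum of a strictly increasing subsequence ending at i:
i:      1  2  3  4  5  6  7  8  9 10 11
a[i]:   7  3  5 11  9  6  2  1  8  4 10
S:      7  3  8 19 17 14  2  1 22  7 32
Maximum is 32 (e.g. 3 + 5 + 6 + 8 + 10).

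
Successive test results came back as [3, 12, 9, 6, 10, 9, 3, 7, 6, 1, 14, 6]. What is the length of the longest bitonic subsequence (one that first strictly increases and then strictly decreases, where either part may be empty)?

inc[i] = longest strictly increasing subsequence ending at i; dec[i] = longest strictly decreasing subsequence starting at i:
i:      1  2  3  4  5  6  7  8  9 10 11 12
a[i]:   3 12  9  6 10  9  3  7  6  1 14  6
inc:    1  2  2  2  3  3  1  3  2  1  4  2
dec:    2  6  4  3  5  4  2  3  2  1  2  1
Best peak at i=2 (value 12): inc=2, dec=6, length 2+6−1 = 7.

7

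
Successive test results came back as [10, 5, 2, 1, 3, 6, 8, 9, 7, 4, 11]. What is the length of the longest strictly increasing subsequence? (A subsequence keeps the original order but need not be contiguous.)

6

Track the smallest tail for each achievable length (strict):
10 → extends → [10]
5 → replaces 10 → [5]
2 → replaces 5 → [2]
1 → replaces 2 → [1]
3 → extends → [1, 3]
6 → extends → [1, 3, 6]
8 → extends → [1, 3, 6, 8]
9 → extends → [1, 3, 6, 8, 9]
7 → replaces 8 → [1, 3, 6, 7, 9]
4 → replaces 6 → [1, 3, 4, 7, 9]
11 → extends → [1, 3, 4, 7, 9, 11]
Six tails, so the longest strictly increasing subsequence has length 6 (e.g. 2, 3, 6, 8, 9, 11).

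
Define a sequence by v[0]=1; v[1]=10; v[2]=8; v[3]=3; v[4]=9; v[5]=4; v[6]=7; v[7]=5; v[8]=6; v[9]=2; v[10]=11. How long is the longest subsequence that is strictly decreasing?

Negate each value so 'decreasing' becomes 'increasing', then run patience tails on the negated sequence:
-1 → extends → [-1]
-10 → replaces -1 → [-10]
-8 → extends → [-10, -8]
-3 → extends → [-10, -8, -3]
-9 → replaces -8 → [-10, -9, -3]
-4 → replaces -3 → [-10, -9, -4]
-7 → replaces -4 → [-10, -9, -7]
-5 → extends → [-10, -9, -7, -5]
-6 → replaces -5 → [-10, -9, -7, -6]
-2 → extends → [-10, -9, -7, -6, -2]
-11 → replaces -10 → [-11, -9, -7, -6, -2]
Five tails, so the longest strictly decreasing subsequence of the original has length 5.

5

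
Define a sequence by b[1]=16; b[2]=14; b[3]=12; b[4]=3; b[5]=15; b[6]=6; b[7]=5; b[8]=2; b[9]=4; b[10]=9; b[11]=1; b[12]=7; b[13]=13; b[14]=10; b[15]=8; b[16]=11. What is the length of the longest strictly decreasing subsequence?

Let dp[i] be the longest strictly decreasing subsequence ending at i:
i:      1  2  3  4  5  6  7  8  9 10 11 12 13 14 15 16
b[i]:  16 14 12  3 15  6  5  2  4  9  1  7 13 10  8 11
dp:     1  2  3  4  2  4  5  6  6  4  7  5  3  4  5  4
Maximum is 7.

7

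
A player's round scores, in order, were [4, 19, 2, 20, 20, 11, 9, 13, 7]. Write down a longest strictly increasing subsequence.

Patience tails give the LIS length; then backtrack through the dp parents:
4 → extends → [4]
19 → extends → [4, 19]
2 → replaces 4 → [2, 19]
20 → extends → [2, 19, 20]
20 → already a tail → [2, 19, 20]
11 → replaces 19 → [2, 11, 20]
9 → replaces 11 → [2, 9, 20]
13 → replaces 20 → [2, 9, 13]
7 → replaces 9 → [2, 7, 13]
Length 3; one witness is 4, 19, 20.

4, 19, 20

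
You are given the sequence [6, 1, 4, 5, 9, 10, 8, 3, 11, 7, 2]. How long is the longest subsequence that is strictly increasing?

6

Track the smallest tail for each achievable length (strict):
6 → extends → [6]
1 → replaces 6 → [1]
4 → extends → [1, 4]
5 → extends → [1, 4, 5]
9 → extends → [1, 4, 5, 9]
10 → extends → [1, 4, 5, 9, 10]
8 → replaces 9 → [1, 4, 5, 8, 10]
3 → replaces 4 → [1, 3, 5, 8, 10]
11 → extends → [1, 3, 5, 8, 10, 11]
7 → replaces 8 → [1, 3, 5, 7, 10, 11]
2 → replaces 3 → [1, 2, 5, 7, 10, 11]
Six tails, so the longest strictly increasing subsequence has length 6 (e.g. 1, 4, 5, 9, 10, 11).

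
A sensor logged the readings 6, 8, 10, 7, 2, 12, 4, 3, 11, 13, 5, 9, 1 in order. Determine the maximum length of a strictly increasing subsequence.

5

Let dp[i] be the length of the longest such subsequence ending at index i:
i:      1  2  3  4  5  6  7  8  9 10 11 12 13
a[i]:   6  8 10  7  2 12  4  3 11 13  5  9  1
dp:     1  2  3  2  1  4  2  2  4  5  3  4  1
Maximum dp value is 5.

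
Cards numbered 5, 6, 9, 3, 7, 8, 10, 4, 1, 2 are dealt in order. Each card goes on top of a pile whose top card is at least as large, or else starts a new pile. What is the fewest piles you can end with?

5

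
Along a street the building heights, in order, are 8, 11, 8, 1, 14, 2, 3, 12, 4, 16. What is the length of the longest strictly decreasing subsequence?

3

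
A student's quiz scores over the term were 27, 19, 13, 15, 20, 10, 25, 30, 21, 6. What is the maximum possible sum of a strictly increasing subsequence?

103

Let S[i] be the best sum of a strictly increasing subsequence ending at i:
i:       1   2   3   4   5   6   7   8   9  10
a[i]:   27  19  13  15  20  10  25  30  21   6
S:      27  19  13  28  48  10  73 103  69   6
Maximum is 103 (e.g. 13 + 15 + 20 + 25 + 30).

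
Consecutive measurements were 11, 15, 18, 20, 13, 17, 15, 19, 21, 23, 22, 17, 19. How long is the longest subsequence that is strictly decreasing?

3

Negate each value so 'decreasing' becomes 'increasing', then run patience tails on the negated sequence:
-11 → extends → [-11]
-15 → replaces -11 → [-15]
-18 → replaces -15 → [-18]
-20 → replaces -18 → [-20]
-13 → extends → [-20, -13]
-17 → replaces -13 → [-20, -17]
-15 → extends → [-20, -17, -15]
-19 → replaces -17 → [-20, -19, -15]
-21 → replaces -20 → [-21, -19, -15]
-23 → replaces -21 → [-23, -19, -15]
-22 → replaces -19 → [-23, -22, -15]
-17 → replaces -15 → [-23, -22, -17]
-19 → replaces -17 → [-23, -22, -19]
Three tails, so the longest strictly decreasing subsequence of the original has length 3.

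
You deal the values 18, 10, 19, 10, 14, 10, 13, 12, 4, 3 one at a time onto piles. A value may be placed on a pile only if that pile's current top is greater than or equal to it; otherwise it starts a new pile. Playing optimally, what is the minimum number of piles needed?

Place each on the leftmost legal pile:
18 → new pile 1 (tops now [18])
10 → pile 1 (tops now [10])
19 → new pile 2 (tops now [10, 19])
10 → pile 1 (tops now [10, 19])
14 → pile 2 (tops now [10, 14])
10 → pile 1 (tops now [10, 14])
13 → pile 2 (tops now [10, 13])
12 → pile 2 (tops now [10, 12])
4 → pile 1 (tops now [4, 12])
3 → pile 1 (tops now [3, 12])
Two piles.

2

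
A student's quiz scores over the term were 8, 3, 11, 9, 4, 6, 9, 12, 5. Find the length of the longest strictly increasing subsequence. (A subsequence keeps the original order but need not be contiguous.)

5

Track the smallest tail for each achievable length (strict):
8 → extends → [8]
3 → replaces 8 → [3]
11 → extends → [3, 11]
9 → replaces 11 → [3, 9]
4 → replaces 9 → [3, 4]
6 → extends → [3, 4, 6]
9 → extends → [3, 4, 6, 9]
12 → extends → [3, 4, 6, 9, 12]
5 → replaces 6 → [3, 4, 5, 9, 12]
Five tails, so the longest strictly increasing subsequence has length 5 (e.g. 3, 4, 6, 9, 12).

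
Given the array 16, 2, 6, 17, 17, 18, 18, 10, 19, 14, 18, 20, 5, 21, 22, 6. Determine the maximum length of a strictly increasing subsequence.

8

Let dp[i] be the length of the longest such subsequence ending at index i:
i:      1  2  3  4  5  6  7  8  9 10 11 12 13 14 15 16
a[i]:  16  2  6 17 17 18 18 10 19 14 18 20  5 21 22  6
dp:     1  1  2  3  3  4  4  3  5  4  5  6  2  7  8  3
Maximum dp value is 8.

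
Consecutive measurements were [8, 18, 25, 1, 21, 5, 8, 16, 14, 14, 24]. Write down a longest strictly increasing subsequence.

1, 5, 8, 16, 24

Patience tails give the LIS length; then backtrack through the dp parents:
8 → extends → [8]
18 → extends → [8, 18]
25 → extends → [8, 18, 25]
1 → replaces 8 → [1, 18, 25]
21 → replaces 25 → [1, 18, 21]
5 → replaces 18 → [1, 5, 21]
8 → replaces 21 → [1, 5, 8]
16 → extends → [1, 5, 8, 16]
14 → replaces 16 → [1, 5, 8, 14]
14 → already a tail → [1, 5, 8, 14]
24 → extends → [1, 5, 8, 14, 24]
Length 5; one witness is 1, 5, 8, 16, 24.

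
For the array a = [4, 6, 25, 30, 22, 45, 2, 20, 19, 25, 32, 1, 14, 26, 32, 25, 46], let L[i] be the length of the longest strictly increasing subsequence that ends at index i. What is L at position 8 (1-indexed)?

3

dp[i] = 1 + max{dp[j] : j<i, a[j]<a[i]} (or 1 if no such j):
i:      1  2  3  4  5  6  7  8  9 10 11 12 13 14 15 16 17
a[i]:   4  6 25 30 22 45  2 20 19 25 32  1 14 26 32 25 46
dp:     1  2  3  4  3  5  1  3  3  4  5  1  3  5  6  4  7
At index 8 the value is 3.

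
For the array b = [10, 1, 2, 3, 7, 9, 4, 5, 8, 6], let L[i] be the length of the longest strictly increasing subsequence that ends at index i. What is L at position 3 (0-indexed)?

3

dp[i] = 1 + max{dp[j] : j<i, b[j]<b[i]} (or 1 if no such j):
i:      0  1  2  3  4  5  6  7  8  9
b[i]:  10  1  2  3  7  9  4  5  8  6
dp:     1  1  2  3  4  5  4  5  6  6
At index 3 the value is 3.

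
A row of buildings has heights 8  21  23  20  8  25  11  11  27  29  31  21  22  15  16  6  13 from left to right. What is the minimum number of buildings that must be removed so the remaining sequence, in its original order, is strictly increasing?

Fewest deletions = n − (longest strictly increasing subsequence).
Patience tails:
8 → extends → [8]
21 → extends → [8, 21]
23 → extends → [8, 21, 23]
20 → replaces 21 → [8, 20, 23]
8 → already a tail → [8, 20, 23]
25 → extends → [8, 20, 23, 25]
11 → replaces 20 → [8, 11, 23, 25]
11 → already a tail → [8, 11, 23, 25]
27 → extends → [8, 11, 23, 25, 27]
29 → extends → [8, 11, 23, 25, 27, 29]
31 → extends → [8, 11, 23, 25, 27, 29, 31]
21 → replaces 23 → [8, 11, 21, 25, 27, 29, 31]
22 → replaces 25 → [8, 11, 21, 22, 27, 29, 31]
15 → replaces 21 → [8, 11, 15, 22, 27, 29, 31]
16 → replaces 22 → [8, 11, 15, 16, 27, 29, 31]
6 → replaces 8 → [6, 11, 15, 16, 27, 29, 31]
13 → replaces 15 → [6, 11, 13, 16, 27, 29, 31]
Longest strictly increasing subsequence has length 7, so deletions = 17 − 7 = 10.

10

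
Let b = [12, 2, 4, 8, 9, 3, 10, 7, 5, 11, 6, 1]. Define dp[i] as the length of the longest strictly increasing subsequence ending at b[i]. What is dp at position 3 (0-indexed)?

dp[i] = 1 + max{dp[j] : j<i, b[j]<b[i]} (or 1 if no such j):
i:      0  1  2  3  4  5  6  7  8  9 10 11
b[i]:  12  2  4  8  9  3 10  7  5 11  6  1
dp:     1  1  2  3  4  2  5  3  3  6  4  1
At index 3 the value is 3.

3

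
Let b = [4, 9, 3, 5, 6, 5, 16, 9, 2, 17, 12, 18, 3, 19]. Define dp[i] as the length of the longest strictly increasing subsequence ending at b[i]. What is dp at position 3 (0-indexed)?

dp[i] = 1 + max{dp[j] : j<i, b[j]<b[i]} (or 1 if no such j):
i:      0  1  2  3  4  5  6  7  8  9 10 11 12 13
b[i]:   4  9  3  5  6  5 16  9  2 17 12 18  3 19
dp:     1  2  1  2  3  2  4  4  1  5  5  6  2  7
At index 3 the value is 2.

2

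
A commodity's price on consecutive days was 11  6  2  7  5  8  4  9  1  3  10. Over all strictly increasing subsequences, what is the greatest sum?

Let S[i] be the best sum of a strictly increasing subsequence ending at i:
i:      1  2  3  4  5  6  7  8  9 10 11
a[i]:  11  6  2  7  5  8  4  9  1  3 10
S:     11  6  2 13  7 21  6 30  1  5 40
Maximum is 40 (e.g. 6 + 7 + 8 + 9 + 10).

40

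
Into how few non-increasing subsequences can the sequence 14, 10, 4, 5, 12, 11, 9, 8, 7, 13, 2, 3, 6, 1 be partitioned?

4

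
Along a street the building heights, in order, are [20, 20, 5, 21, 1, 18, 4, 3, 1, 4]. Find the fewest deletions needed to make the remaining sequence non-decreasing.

Fewest deletions = n − (longest non-decreasing subsequence).
Patience tails:
20 → extends → [20]
20 → extends → [20, 20]
5 → replaces 20 → [5, 20]
21 → extends → [5, 20, 21]
1 → replaces 5 → [1, 20, 21]
18 → replaces 20 → [1, 18, 21]
4 → replaces 18 → [1, 4, 21]
3 → replaces 4 → [1, 3, 21]
1 → replaces 3 → [1, 1, 21]
4 → replaces 21 → [1, 1, 4]
Longest non-decreasing subsequence has length 3, so deletions = 10 − 3 = 7.

7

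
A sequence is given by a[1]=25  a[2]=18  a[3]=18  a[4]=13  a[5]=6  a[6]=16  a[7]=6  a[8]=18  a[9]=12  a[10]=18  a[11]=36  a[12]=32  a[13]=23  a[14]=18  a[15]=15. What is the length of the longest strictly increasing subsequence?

Track the smallest tail for each achievable length (strict):
25 → extends → [25]
18 → replaces 25 → [18]
18 → already a tail → [18]
13 → replaces 18 → [13]
6 → replaces 13 → [6]
16 → extends → [6, 16]
6 → already a tail → [6, 16]
18 → extends → [6, 16, 18]
12 → replaces 16 → [6, 12, 18]
18 → already a tail → [6, 12, 18]
36 → extends → [6, 12, 18, 36]
32 → replaces 36 → [6, 12, 18, 32]
23 → replaces 32 → [6, 12, 18, 23]
18 → already a tail → [6, 12, 18, 23]
15 → replaces 18 → [6, 12, 15, 23]
Four tails, so the longest strictly increasing subsequence has length 4 (e.g. 13, 16, 18, 36).

4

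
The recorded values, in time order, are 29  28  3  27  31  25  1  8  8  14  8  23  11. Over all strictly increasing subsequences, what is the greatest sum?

61

Let S[i] be the best sum of a strictly increasing subsequence ending at i:
i:      1  2  3  4  5  6  7  8  9 10 11 12 13
a[i]:  29 28  3 27 31 25  1  8  8 14  8 23 11
S:     29 28  3 30 61 28  1 11 11 25 11 48 22
Maximum is 61 (e.g. 3 + 27 + 31).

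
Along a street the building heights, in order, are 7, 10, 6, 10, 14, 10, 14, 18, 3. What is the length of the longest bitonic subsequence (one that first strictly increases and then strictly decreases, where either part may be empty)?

5

inc[i] = longest strictly increasing subsequence ending at i; dec[i] = longest strictly decreasing subsequence starting at i:
i:      1  2  3  4  5  6  7  8  9
a[i]:   7 10  6 10 14 10 14 18  3
inc:    1  2  1  2  3  2  3  4  1
dec:    3  3  2  2  3  2  2  2  1
Best peak at i=5 (value 14): inc=3, dec=3, length 3+3−1 = 5.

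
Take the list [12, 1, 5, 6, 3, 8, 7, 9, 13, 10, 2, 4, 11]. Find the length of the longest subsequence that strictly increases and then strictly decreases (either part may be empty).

inc[i] = longest strictly increasing subsequence ending at i; dec[i] = longest strictly decreasing subsequence starting at i:
i:      1  2  3  4  5  6  7  8  9 10 11 12 13
a[i]:  12  1  5  6  3  8  7  9 13 10  2  4 11
inc:    1  1  2  3  2  4  4  5  6  6  2  3  7
dec:    4  1  3  3  2  3  2  2  3  2  1  1  1
Best peak at i=9 (value 13): inc=6, dec=3, length 6+3−1 = 8.

8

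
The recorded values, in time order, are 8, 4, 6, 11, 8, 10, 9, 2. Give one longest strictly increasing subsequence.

4, 6, 8, 10

Patience tails give the LIS length; then backtrack through the dp parents:
8 → extends → [8]
4 → replaces 8 → [4]
6 → extends → [4, 6]
11 → extends → [4, 6, 11]
8 → replaces 11 → [4, 6, 8]
10 → extends → [4, 6, 8, 10]
9 → replaces 10 → [4, 6, 8, 9]
2 → replaces 4 → [2, 6, 8, 9]
Length 4; one witness is 4, 6, 8, 10.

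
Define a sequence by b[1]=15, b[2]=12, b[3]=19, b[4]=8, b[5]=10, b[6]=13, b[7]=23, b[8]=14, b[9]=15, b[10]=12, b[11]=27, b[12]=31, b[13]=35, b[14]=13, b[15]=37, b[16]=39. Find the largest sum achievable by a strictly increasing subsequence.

Let S[i] be the best sum of a strictly increasing subsequence ending at i:
i:       1   2   3   4   5   6   7   8   9  10  11  12  13  14  15  16
b[i]:   15  12  19   8  10  13  23  14  15  12  27  31  35  13  37  39
S:      15  12  34   8  18  31  57  45  60  30  87 118 153  43 190 229
Maximum is 229 (e.g. 8 + 10 + 13 + 14 + 15 + 27 + 31 + 35 + 37 + 39).

229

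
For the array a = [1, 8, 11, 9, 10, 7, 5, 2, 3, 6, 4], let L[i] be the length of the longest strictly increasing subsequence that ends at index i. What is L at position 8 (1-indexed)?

2

dp[i] = 1 + max{dp[j] : j<i, a[j]<a[i]} (or 1 if no such j):
i:      1  2  3  4  5  6  7  8  9 10 11
a[i]:   1  8 11  9 10  7  5  2  3  6  4
dp:     1  2  3  3  4  2  2  2  3  4  4
At index 8 the value is 2.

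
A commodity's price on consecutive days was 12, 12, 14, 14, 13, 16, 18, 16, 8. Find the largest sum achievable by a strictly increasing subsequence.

60

Let S[i] be the best sum of a strictly increasing subsequence ending at i:
i:      1  2  3  4  5  6  7  8  9
a[i]:  12 12 14 14 13 16 18 16  8
S:     12 12 26 26 25 42 60 42  8
Maximum is 60 (e.g. 12 + 14 + 16 + 18).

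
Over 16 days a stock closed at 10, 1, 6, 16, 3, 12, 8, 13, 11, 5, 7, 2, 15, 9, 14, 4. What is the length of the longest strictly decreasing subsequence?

Let dp[i] be the longest strictly decreasing subsequence ending at i:
i:      1  2  3  4  5  6  7  8  9 10 11 12 13 14 15 16
a[i]:  10  1  6 16  3 12  8 13 11  5  7  2 15  9 14  4
dp:     1  2  2  1  3  2  3  2  3  4  4  5  2  4  3  5
Maximum is 5.

5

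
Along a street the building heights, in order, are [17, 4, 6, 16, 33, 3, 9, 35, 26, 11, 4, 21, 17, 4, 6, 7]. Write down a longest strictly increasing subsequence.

4, 6, 16, 33, 35

Patience tails give the LIS length; then backtrack through the dp parents:
17 → extends → [17]
4 → replaces 17 → [4]
6 → extends → [4, 6]
16 → extends → [4, 6, 16]
33 → extends → [4, 6, 16, 33]
3 → replaces 4 → [3, 6, 16, 33]
9 → replaces 16 → [3, 6, 9, 33]
35 → extends → [3, 6, 9, 33, 35]
26 → replaces 33 → [3, 6, 9, 26, 35]
11 → replaces 26 → [3, 6, 9, 11, 35]
4 → replaces 6 → [3, 4, 9, 11, 35]
21 → replaces 35 → [3, 4, 9, 11, 21]
17 → replaces 21 → [3, 4, 9, 11, 17]
4 → already a tail → [3, 4, 9, 11, 17]
6 → replaces 9 → [3, 4, 6, 11, 17]
7 → replaces 11 → [3, 4, 6, 7, 17]
Length 5; one witness is 4, 6, 16, 33, 35.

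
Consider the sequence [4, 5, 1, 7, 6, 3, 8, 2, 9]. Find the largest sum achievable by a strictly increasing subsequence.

33

Let S[i] be the best sum of a strictly increasing subsequence ending at i:
i:      1  2  3  4  5  6  7  8  9
a[i]:   4  5  1  7  6  3  8  2  9
S:      4  9  1 16 15  4 24  3 33
Maximum is 33 (e.g. 4 + 5 + 7 + 8 + 9).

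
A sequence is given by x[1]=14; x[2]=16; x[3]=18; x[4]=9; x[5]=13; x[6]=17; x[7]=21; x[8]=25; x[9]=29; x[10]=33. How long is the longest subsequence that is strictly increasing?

Let dp[i] be the length of the longest such subsequence ending at index i:
i:      1  2  3  4  5  6  7  8  9 10
x[i]:  14 16 18  9 13 17 21 25 29 33
dp:     1  2  3  1  2  3  4  5  6  7
Maximum dp value is 7.

7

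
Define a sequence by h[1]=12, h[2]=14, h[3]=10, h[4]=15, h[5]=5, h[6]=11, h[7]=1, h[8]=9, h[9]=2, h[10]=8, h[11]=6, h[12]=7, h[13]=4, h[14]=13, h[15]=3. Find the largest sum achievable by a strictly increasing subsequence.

Let S[i] be the best sum of a strictly increasing subsequence ending at i:
i:      1  2  3  4  5  6  7  8  9 10 11 12 13 14 15
h[i]:  12 14 10 15  5 11  1  9  2  8  6  7  4 13  3
S:     12 26 10 41  5 21  1 14  3 13 11 18  7 34  6
Maximum is 41 (e.g. 12 + 14 + 15).

41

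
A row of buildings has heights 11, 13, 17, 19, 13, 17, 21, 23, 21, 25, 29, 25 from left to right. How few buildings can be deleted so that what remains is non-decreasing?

Fewest deletions = n − (longest non-decreasing subsequence).
Patience tails:
11 → extends → [11]
13 → extends → [11, 13]
17 → extends → [11, 13, 17]
19 → extends → [11, 13, 17, 19]
13 → replaces 17 → [11, 13, 13, 19]
17 → replaces 19 → [11, 13, 13, 17]
21 → extends → [11, 13, 13, 17, 21]
23 → extends → [11, 13, 13, 17, 21, 23]
21 → replaces 23 → [11, 13, 13, 17, 21, 21]
25 → extends → [11, 13, 13, 17, 21, 21, 25]
29 → extends → [11, 13, 13, 17, 21, 21, 25, 29]
25 → replaces 29 → [11, 13, 13, 17, 21, 21, 25, 25]
Longest non-decreasing subsequence has length 8, so deletions = 12 − 8 = 4.

4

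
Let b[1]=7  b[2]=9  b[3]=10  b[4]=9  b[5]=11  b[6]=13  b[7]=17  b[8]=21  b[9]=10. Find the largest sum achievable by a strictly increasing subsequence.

88

Let S[i] be the best sum of a strictly increasing subsequence ending at i:
i:      1  2  3  4  5  6  7  8  9
b[i]:   7  9 10  9 11 13 17 21 10
S:      7 16 26 16 37 50 67 88 26
Maximum is 88 (e.g. 7 + 9 + 10 + 11 + 13 + 17 + 21).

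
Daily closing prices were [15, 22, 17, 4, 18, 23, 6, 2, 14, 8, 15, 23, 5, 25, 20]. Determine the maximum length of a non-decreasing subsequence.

Track the smallest tail for each achievable length (allowing ties):
15 → extends → [15]
22 → extends → [15, 22]
17 → replaces 22 → [15, 17]
4 → replaces 15 → [4, 17]
18 → extends → [4, 17, 18]
23 → extends → [4, 17, 18, 23]
6 → replaces 17 → [4, 6, 18, 23]
2 → replaces 4 → [2, 6, 18, 23]
14 → replaces 18 → [2, 6, 14, 23]
8 → replaces 14 → [2, 6, 8, 23]
15 → replaces 23 → [2, 6, 8, 15]
23 → extends → [2, 6, 8, 15, 23]
5 → replaces 6 → [2, 5, 8, 15, 23]
25 → extends → [2, 5, 8, 15, 23, 25]
20 → replaces 23 → [2, 5, 8, 15, 20, 25]
Six tails, so the longest non-decreasing subsequence has length 6 (e.g. 15, 17, 18, 23, 23, 25).

6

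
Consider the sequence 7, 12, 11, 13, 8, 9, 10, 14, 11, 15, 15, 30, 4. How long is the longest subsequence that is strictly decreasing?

4

Let dp[i] be the longest strictly decreasing subsequence ending at i:
i:      1  2  3  4  5  6  7  8  9 10 11 12 13
a[i]:   7 12 11 13  8  9 10 14 11 15 15 30  4
dp:     1  1  2  1  3  3  3  1  2  1  1  1  4
Maximum is 4.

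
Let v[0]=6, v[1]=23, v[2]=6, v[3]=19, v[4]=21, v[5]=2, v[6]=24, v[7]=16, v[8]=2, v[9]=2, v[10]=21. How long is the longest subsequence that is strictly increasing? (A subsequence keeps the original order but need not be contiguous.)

Let dp[i] be the length of the longest such subsequence ending at index i:
i:      0  1  2  3  4  5  6  7  8  9 10
v[i]:   6 23  6 19 21  2 24 16  2  2 21
dp:     1  2  1  2  3  1  4  2  1  1  3
Maximum dp value is 4.

4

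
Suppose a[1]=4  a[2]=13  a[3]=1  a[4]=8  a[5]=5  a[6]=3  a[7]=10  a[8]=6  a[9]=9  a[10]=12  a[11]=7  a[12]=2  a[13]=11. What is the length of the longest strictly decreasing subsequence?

5

Let dp[i] be the longest strictly decreasing subsequence ending at i:
i:      1  2  3  4  5  6  7  8  9 10 11 12 13
a[i]:   4 13  1  8  5  3 10  6  9 12  7  2 11
dp:     1  1  2  2  3  4  2  3  3  2  4  5  3
Maximum is 5.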